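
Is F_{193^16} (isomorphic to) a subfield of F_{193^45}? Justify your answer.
No: F_{193^16} is not a subfield of F_{193^45}

F_{p^m} embeds in F_{p^n} iff m | n. Here 16 ∤ 45 (since 45 = 2·16 + 13 with remainder 13 ≠ 0), so F_{193^16} is not a subfield of F_{193^45}. Equivalently: if it were, the tower law would give 16 = [F_{193^16}:F_193] dividing [F_{193^45}:F_193] = 45, contradiction.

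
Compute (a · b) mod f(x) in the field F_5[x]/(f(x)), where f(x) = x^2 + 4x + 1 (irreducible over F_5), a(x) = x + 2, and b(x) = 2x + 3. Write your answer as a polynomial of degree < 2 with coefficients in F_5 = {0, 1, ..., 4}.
a · b ≡ 4x + 4 (mod f(x))

Multiply in F_5[x]: a(x)·b(x) = (x + 2)·(2x + 3) = 2x^2 + 2x + 1. This has degree ≥ 2, so divide by f(x) over F_5: 2x^2 + 2x + 1 = (2)·(x^2 + 4x + 1) + (4x + 4). Hence a·b ≡ 4x + 4 (mod f). (F_5[x]/(f) is a field with 5^2 = 25 elements since f is irreducible of degree 2.)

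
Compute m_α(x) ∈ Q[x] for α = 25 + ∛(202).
m_α(x) = x^3 - 75x^2 + 1875x - 15827

Set β = α - 25 = ∛(202), so β^3 = 202. Then (α - 25)^3 - 202 = 0, i.e. α is a root of g(x) = (x - 25)^3 - 202 = x^3 - 75x^2 + 1875x - 15827. Since g(x) = h(x - 25) where h(x) = x^3 - 202, and h is irreducible over Q (because 202 is not a perfect cube, so h has no rational root, and a monic cubic with no rational root is irreducible), g is also irreducible (irreducibility is preserved under the substitution x → x - 25). Hence m_α(x) = x^3 - 75x^2 + 1875x - 15827.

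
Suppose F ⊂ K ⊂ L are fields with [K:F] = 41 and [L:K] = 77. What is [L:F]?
[L:F] = 3157

The tower law says that for any tower of field extensions F ⊂ K ⊂ L with finite degrees, [L:F] = [L:K] · [K:F]. Here this gives [L:F] = 77 · 41 = 3157.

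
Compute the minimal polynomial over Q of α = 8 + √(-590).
m_α(x) = x^2 - 16x + 654

From α - 8 = √(-590), squaring gives (α - 8)^2 = -590, i.e. α^2 - 16α + 64 = -590, so α^2 - 16α + 654 = 0. The discriminant of x^2 - 16x + 654 is (-16)^2 - 4·(654) = 256 - 2616 = -2360, and 4·(-590) is not a perfect square in Q since -590 is squarefree and ≠ 1. Hence x^2 - 16x + 654 is irreducible over Q and is the minimal polynomial of α.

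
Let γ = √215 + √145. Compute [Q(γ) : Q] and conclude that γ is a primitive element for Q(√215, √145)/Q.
[Q(γ) : Q] = 4 (equivalently, Q(γ) = Q(√215, √145))

Obviously Q(γ) ⊆ Q(√215, √145), and [Q(√215, √145):Q] = 4 (since 215, 145 are distinct squarefree integers > 1 with 31175 not a perfect square). To show equality we compute the minimal polynomial of γ. From γ = √215 + √145: γ^2 = 215 + 2√(31175) + 145 = 360 + 2√(31175), so γ^2 - 360 = 2√(31175); squaring, (γ^2 - 360)^2 = 4·31175, i.e. γ^4 - 720γ^2 + 129600 - 124700 = 0, i.e. γ^4 - 720γ^2 + 4900 = 0. So γ is a root of x^4 - 720x^2 + 4900. This polynomial is irreducible over Q: it has no rational root (each ±√215 ± √145 is irrational), and any factorization into two quadratics over Q would force √(31175) ∈ Q (pairing opposite roots) or √215, √145 ∈ Q (other pairings), all impossible. Hence [Q(γ):Q] = 4 = [Q(√215, √145):Q], so Q(γ) = Q(√215, √145).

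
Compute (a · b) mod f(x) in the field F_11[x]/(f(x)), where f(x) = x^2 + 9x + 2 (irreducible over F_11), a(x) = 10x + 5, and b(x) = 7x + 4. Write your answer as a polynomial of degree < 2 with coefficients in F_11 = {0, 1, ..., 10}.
a · b ≡ 6x + 1 (mod f(x))

Multiply in F_11[x]: a(x)·b(x) = (10x + 5)·(7x + 4) = 4x^2 + 9x + 9. This has degree ≥ 2, so divide by f(x) over F_11: 4x^2 + 9x + 9 = (4)·(x^2 + 9x + 2) + (6x + 1). Hence a·b ≡ 6x + 1 (mod f). (F_11[x]/(f) is a field with 11^2 = 121 elements since f is irreducible of degree 2.)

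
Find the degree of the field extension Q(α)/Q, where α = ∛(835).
[Q(α):Q] = 3

The minimal polynomial of α is x^3 - 835, irreducible over Q since 835 is not a perfect cube (so x^3 - 835 has no rational root). Hence [Q(α):Q] = deg(m_α) = 3.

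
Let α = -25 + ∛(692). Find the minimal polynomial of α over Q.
m_α(x) = x^3 + 75x^2 + 1875x + 14933

Set β = α + 25 = ∛(692), so β^3 = 692. Then (α + 25)^3 - 692 = 0, i.e. α is a root of g(x) = (x + 25)^3 - 692 = x^3 + 75x^2 + 1875x + 14933. Since g(x) = h(x + 25) where h(x) = x^3 - 692, and h is irreducible over Q (because 692 is not a perfect cube, so h has no rational root, and a monic cubic with no rational root is irreducible), g is also irreducible (irreducibility is preserved under the substitution x → x + 25). Hence m_α(x) = x^3 + 75x^2 + 1875x + 14933.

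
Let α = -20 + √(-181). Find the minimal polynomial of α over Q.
m_α(x) = x^2 + 40x + 581

From α + 20 = √(-181), squaring gives (α + 20)^2 = -181, i.e. α^2 + 40α + 400 = -181, so α^2 + 40α + 581 = 0. The discriminant of x^2 + 40x + 581 is (40)^2 - 4·(581) = 1600 - 2324 = -724, and 4·(-181) is not a perfect square in Q since -181 is squarefree and ≠ 1. Hence x^2 + 40x + 581 is irreducible over Q and is the minimal polynomial of α.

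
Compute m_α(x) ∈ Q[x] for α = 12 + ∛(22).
m_α(x) = x^3 - 36x^2 + 432x - 1750

Set β = α - 12 = ∛(22), so β^3 = 22. Then (α - 12)^3 - 22 = 0, i.e. α is a root of g(x) = (x - 12)^3 - 22 = x^3 - 36x^2 + 432x - 1750. Since g(x) = h(x - 12) where h(x) = x^3 - 22, and h is irreducible over Q (because 22 is not a perfect cube, so h has no rational root, and a monic cubic with no rational root is irreducible), g is also irreducible (irreducibility is preserved under the substitution x → x - 12). Hence m_α(x) = x^3 - 36x^2 + 432x - 1750.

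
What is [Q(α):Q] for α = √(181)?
[Q(α):Q] = 2

[Q(α):Q] equals the degree of the minimal polynomial of α. Here α^2 = 181 and x^2 - 181 is irreducible (d = 181 is squarefree, ≠ 1, hence not a square), so deg(m_α) = 2. Thus [Q(α):Q] = 2.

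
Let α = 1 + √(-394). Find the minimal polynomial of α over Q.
m_α(x) = x^2 - 2x + 395

From α - 1 = √(-394), squaring gives (α - 1)^2 = -394, i.e. α^2 - 2α + 1 = -394, so α^2 - 2α + 395 = 0. The discriminant of x^2 - 2x + 395 is (-2)^2 - 4·(395) = 4 - 1580 = -1576, and 4·(-394) is not a perfect square in Q since -394 is squarefree and ≠ 1. Hence x^2 - 2x + 395 is irreducible over Q and is the minimal polynomial of α.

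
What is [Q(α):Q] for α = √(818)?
[Q(α):Q] = 2

[Q(α):Q] equals the degree of the minimal polynomial of α. Here α^2 = 818 and x^2 - 818 is irreducible (d = 818 is squarefree, ≠ 1, hence not a square), so deg(m_α) = 2. Thus [Q(α):Q] = 2.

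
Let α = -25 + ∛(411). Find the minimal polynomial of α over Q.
m_α(x) = x^3 + 75x^2 + 1875x + 15214

Set β = α + 25 = ∛(411), so β^3 = 411. Then (α + 25)^3 - 411 = 0, i.e. α is a root of g(x) = (x + 25)^3 - 411 = x^3 + 75x^2 + 1875x + 15214. Since g(x) = h(x + 25) where h(x) = x^3 - 411, and h is irreducible over Q (because 411 is not a perfect cube, so h has no rational root, and a monic cubic with no rational root is irreducible), g is also irreducible (irreducibility is preserved under the substitution x → x + 25). Hence m_α(x) = x^3 + 75x^2 + 1875x + 15214.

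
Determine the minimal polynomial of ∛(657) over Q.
m_α(x) = x^3 - 657

α satisfies α^3 = 657, so x^3 - 657 annihilates α. By the rational root test, a rational root p/q (in lowest terms) of x^3 - 657 would satisfy p^3 = 657 q^3, forcing q = 1 and p^3 = 657; but 657 is not a perfect cube, contradiction. A monic cubic over Q with no rational root is irreducible (any nontrivial factorization would include a linear factor). Hence x^3 - 657 is the minimal polynomial of α, and in particular [Q(α):Q] = 3.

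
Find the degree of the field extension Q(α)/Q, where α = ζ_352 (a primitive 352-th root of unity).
[Q(α):Q] = 160

The minimal polynomial of ζ_352 over Q is the 352-th cyclotomic polynomial Φ_352(x), which is irreducible over Q and has degree φ(352) = 160. Hence [Q(α):Q] = φ(352) = 160.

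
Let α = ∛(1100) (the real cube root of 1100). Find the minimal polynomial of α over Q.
m_α(x) = x^3 - 1100

α satisfies α^3 = 1100, so x^3 - 1100 annihilates α. By the rational root test, a rational root p/q (in lowest terms) of x^3 - 1100 would satisfy p^3 = 1100 q^3, forcing q = 1 and p^3 = 1100; but 1100 is not a perfect cube, contradiction. A monic cubic over Q with no rational root is irreducible (any nontrivial factorization would include a linear factor). Hence x^3 - 1100 is the minimal polynomial of α, and in particular [Q(α):Q] = 3.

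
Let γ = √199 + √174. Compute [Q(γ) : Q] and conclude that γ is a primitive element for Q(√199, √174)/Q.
[Q(γ) : Q] = 4 (equivalently, Q(γ) = Q(√199, √174))

Obviously Q(γ) ⊆ Q(√199, √174), and [Q(√199, √174):Q] = 4 (since 199, 174 are distinct squarefree integers > 1 with 34626 not a perfect square). To show equality we compute the minimal polynomial of γ. From γ = √199 + √174: γ^2 = 199 + 2√(34626) + 174 = 373 + 2√(34626), so γ^2 - 373 = 2√(34626); squaring, (γ^2 - 373)^2 = 4·34626, i.e. γ^4 - 746γ^2 + 139129 - 138504 = 0, i.e. γ^4 - 746γ^2 + 625 = 0. So γ is a root of x^4 - 746x^2 + 625. This polynomial is irreducible over Q: it has no rational root (each ±√199 ± √174 is irrational), and any factorization into two quadratics over Q would force √(34626) ∈ Q (pairing opposite roots) or √199, √174 ∈ Q (other pairings), all impossible. Hence [Q(γ):Q] = 4 = [Q(√199, √174):Q], so Q(γ) = Q(√199, √174).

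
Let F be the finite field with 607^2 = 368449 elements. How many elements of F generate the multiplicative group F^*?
There are φ(368448) = 115200 primitive elements

F_q^* is cyclic of order q - 1 = 368448. A cyclic group of order m has exactly φ(m) generators. Here m = 368448 = 2^6 · 3 · 19 · 101, so the number of primitive elements is φ(368448) = 115200.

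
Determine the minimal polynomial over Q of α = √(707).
m_α(x) = x^2 - 707

α satisfies α^2 - 707 = 0, so x^2 - 707 annihilates α. Since d = 707 is squarefree and ≠ 1, it is not a perfect square in Q, so x^2 - 707 has no rational root and is therefore irreducible over Q (a degree-2 polynomial over a field is irreducible iff it has no root). Hence m_α(x) = x^2 - 707.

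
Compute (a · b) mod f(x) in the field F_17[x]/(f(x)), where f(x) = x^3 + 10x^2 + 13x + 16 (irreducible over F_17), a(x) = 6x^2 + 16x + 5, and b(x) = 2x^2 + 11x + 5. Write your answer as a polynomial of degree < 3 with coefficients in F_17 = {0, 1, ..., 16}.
a · b ≡ 8x^2 + 8x + 3 (mod f(x))

Multiply in F_17[x]: a(x)·b(x) = (6x^2 + 16x + 5)·(2x^2 + 11x + 5) = 12x^4 + 13x^3 + 12x^2 + 16x + 8. This has degree ≥ 3, so divide by f(x) over F_17: 12x^4 + 13x^3 + 12x^2 + 16x + 8 = (12x + 12)·(x^3 + 10x^2 + 13x + 16) + (8x^2 + 8x + 3). Hence a·b ≡ 8x^2 + 8x + 3 (mod f). (F_17[x]/(f) is a field with 17^3 = 4913 elements since f is irreducible of degree 3.)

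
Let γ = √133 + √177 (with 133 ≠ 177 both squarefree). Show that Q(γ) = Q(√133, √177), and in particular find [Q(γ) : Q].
[Q(γ) : Q] = 4 (equivalently, Q(γ) = Q(√133, √177))

Obviously Q(γ) ⊆ Q(√133, √177), and [Q(√133, √177):Q] = 4 (since 133, 177 are distinct squarefree integers > 1 with 23541 not a perfect square). To show equality we compute the minimal polynomial of γ. From γ = √133 + √177: γ^2 = 133 + 2√(23541) + 177 = 310 + 2√(23541), so γ^2 - 310 = 2√(23541); squaring, (γ^2 - 310)^2 = 4·23541, i.e. γ^4 - 620γ^2 + 96100 - 94164 = 0, i.e. γ^4 - 620γ^2 + 1936 = 0. So γ is a root of x^4 - 620x^2 + 1936. This polynomial is irreducible over Q: it has no rational root (each ±√133 ± √177 is irrational), and any factorization into two quadratics over Q would force √(23541) ∈ Q (pairing opposite roots) or √133, √177 ∈ Q (other pairings), all impossible. Hence [Q(γ):Q] = 4 = [Q(√133, √177):Q], so Q(γ) = Q(√133, √177).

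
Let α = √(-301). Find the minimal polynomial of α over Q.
m_α(x) = x^2 + 301

α satisfies α^2 + 301 = 0, so x^2 + 301 annihilates α. Since d = -301 is squarefree and ≠ 1, it is not a perfect square in Q, so x^2 + 301 has no rational root and is therefore irreducible over Q (a degree-2 polynomial over a field is irreducible iff it has no root). Hence m_α(x) = x^2 + 301.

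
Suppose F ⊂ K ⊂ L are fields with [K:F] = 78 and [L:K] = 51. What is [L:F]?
[L:F] = 3978

The tower law says that for any tower of field extensions F ⊂ K ⊂ L with finite degrees, [L:F] = [L:K] · [K:F]. Here this gives [L:F] = 51 · 78 = 3978.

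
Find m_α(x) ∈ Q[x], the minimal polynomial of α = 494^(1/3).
m_α(x) = x^3 - 494

α satisfies α^3 = 494, so x^3 - 494 annihilates α. By the rational root test, a rational root p/q (in lowest terms) of x^3 - 494 would satisfy p^3 = 494 q^3, forcing q = 1 and p^3 = 494; but 494 is not a perfect cube, contradiction. A monic cubic over Q with no rational root is irreducible (any nontrivial factorization would include a linear factor). Hence x^3 - 494 is the minimal polynomial of α, and in particular [Q(α):Q] = 3.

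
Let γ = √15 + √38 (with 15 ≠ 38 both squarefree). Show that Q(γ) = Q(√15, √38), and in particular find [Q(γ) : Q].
[Q(γ) : Q] = 4 (equivalently, Q(γ) = Q(√15, √38))

Obviously Q(γ) ⊆ Q(√15, √38), and [Q(√15, √38):Q] = 4 (since 15, 38 are distinct squarefree integers > 1 with 570 not a perfect square). To show equality we compute the minimal polynomial of γ. From γ = √15 + √38: γ^2 = 15 + 2√(570) + 38 = 53 + 2√(570), so γ^2 - 53 = 2√(570); squaring, (γ^2 - 53)^2 = 4·570, i.e. γ^4 - 106γ^2 + 2809 - 2280 = 0, i.e. γ^4 - 106γ^2 + 529 = 0. So γ is a root of x^4 - 106x^2 + 529. This polynomial is irreducible over Q: it has no rational root (each ±√15 ± √38 is irrational), and any factorization into two quadratics over Q would force √(570) ∈ Q (pairing opposite roots) or √15, √38 ∈ Q (other pairings), all impossible. Hence [Q(γ):Q] = 4 = [Q(√15, √38):Q], so Q(γ) = Q(√15, √38).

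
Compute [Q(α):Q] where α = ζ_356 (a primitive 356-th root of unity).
[Q(α):Q] = 176

The minimal polynomial of ζ_356 over Q is the 356-th cyclotomic polynomial Φ_356(x), which is irreducible over Q and has degree φ(356) = 176. Hence [Q(α):Q] = φ(356) = 176.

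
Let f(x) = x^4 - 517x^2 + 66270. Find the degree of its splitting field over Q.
[K : Q] = 4

Solving the quadratic in x^2: x^2 = (517 ± √(517^2 - 4·66270))/2 = (517 ± √2209)/2 = (517 ± 47)/2, giving x^2 = 282 or x^2 = 235. So f(x) = (x^2 - 282)(x^2 - 235) and the roots of f are ±√282, ±√235. Hence the splitting field is K = Q(√282, √235). Since 282 and 235 are distinct squarefree integers > 1, their product 66270 is not a perfect square, so √235 ∉ Q(√282). By the tower law [K:Q] = [Q(√282,√235):Q(√282)] · [Q(√282):Q] = 2 · 2 = 4.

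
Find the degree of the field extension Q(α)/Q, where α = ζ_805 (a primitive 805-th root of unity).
[Q(α):Q] = 528

The minimal polynomial of ζ_805 over Q is the 805-th cyclotomic polynomial Φ_805(x), which is irreducible over Q and has degree φ(805) = 528. Hence [Q(α):Q] = φ(805) = 528.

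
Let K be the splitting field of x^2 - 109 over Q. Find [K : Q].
[K : Q] = 2

f(x) = x^2 - 109 factors as (x - √109)(x + √109). The splitting field is K = Q(√109). Since 109 is squarefree and > 1, it is not a perfect square, so x^2 - 109 is irreducible over Q and [Q(√109) : Q] = 2. Hence [K : Q] = 2.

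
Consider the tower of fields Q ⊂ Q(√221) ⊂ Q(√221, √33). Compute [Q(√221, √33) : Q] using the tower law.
[Q(√221, √33) : Q] = 4

[Q(√221):Q] = 2 (min poly x^2 - 221, irreducible since 221 is squarefree > 1). For the top step, suppose √33 ∈ Q(√221), say √33 = c + d√221 with c, d ∈ Q. Squaring: 33 = c^2 + 221d^2 + 2cd√221. Since √221 ∉ Q this forces 2cd = 0. If d = 0 then √33 = c ∈ Q, contradicting 33 squarefree > 1. If c = 0 then 33 = 221d^2, so 221·33 = (221d)^2 is a perfect square in Q — but 221·33 = 7293 is not a perfect square (since 221 and 33 are distinct squarefree integers). Contradiction. Hence √33 ∉ Q(√221), so x^2 - 33 stays irreducible over Q(√221) and [Q(√221, √33) : Q(√221)] = 2. By the tower law, [Q(√221, √33) : Q] = 2 · 2 = 4.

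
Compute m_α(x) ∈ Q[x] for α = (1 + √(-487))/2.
m_α(x) = x^2 - x + 122

From 2α - 1 = √(-487), squaring gives (2α - 1)^2 = -487, i.e. 4α^2 - 4α + 1 = -487, so α^2 - α + (1 + 487)/4 = 0. Since -487 ≡ 1 (mod 4), (1 + 487)/4 = 122 ∈ Z. The polynomial x^2 - x + 122 has discriminant 1 - 4·(122) = -487, which is not a perfect square in Q (d = -487 is squarefree and ≠ 1), so x^2 - x + 122 is irreducible over Q. It is the minimal polynomial of α.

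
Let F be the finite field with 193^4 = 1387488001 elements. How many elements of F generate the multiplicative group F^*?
There are φ(1387488000) = 363724800 primitive elements

F_q^* is cyclic of order q - 1 = 1387488000. A cyclic group of order m has exactly φ(m) generators. Here m = 1387488000 = 2^8 · 3 · 5^3 · 97 · 149, so the number of primitive elements is φ(1387488000) = 363724800.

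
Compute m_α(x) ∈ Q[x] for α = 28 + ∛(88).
m_α(x) = x^3 - 84x^2 + 2352x - 22040

Set β = α - 28 = ∛(88), so β^3 = 88. Then (α - 28)^3 - 88 = 0, i.e. α is a root of g(x) = (x - 28)^3 - 88 = x^3 - 84x^2 + 2352x - 22040. Since g(x) = h(x - 28) where h(x) = x^3 - 88, and h is irreducible over Q (because 88 is not a perfect cube, so h has no rational root, and a monic cubic with no rational root is irreducible), g is also irreducible (irreducibility is preserved under the substitution x → x - 28). Hence m_α(x) = x^3 - 84x^2 + 2352x - 22040.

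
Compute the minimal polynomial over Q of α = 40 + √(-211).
m_α(x) = x^2 - 80x + 1811

From α - 40 = √(-211), squaring gives (α - 40)^2 = -211, i.e. α^2 - 80α + 1600 = -211, so α^2 - 80α + 1811 = 0. The discriminant of x^2 - 80x + 1811 is (-80)^2 - 4·(1811) = 6400 - 7244 = -844, and 4·(-211) is not a perfect square in Q since -211 is squarefree and ≠ 1. Hence x^2 - 80x + 1811 is irreducible over Q and is the minimal polynomial of α.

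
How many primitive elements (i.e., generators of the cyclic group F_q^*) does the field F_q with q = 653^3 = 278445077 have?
There are φ(278445076) = 103716288 primitive elements

F_q^* is cyclic of order q - 1 = 278445076. A cyclic group of order m has exactly φ(m) generators. Here m = 278445076 = 2^2 · 7 · 13^2 · 19^2 · 163, so the number of primitive elements is φ(278445076) = 103716288.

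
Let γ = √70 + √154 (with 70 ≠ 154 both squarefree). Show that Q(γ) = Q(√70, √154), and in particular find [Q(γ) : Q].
[Q(γ) : Q] = 4 (equivalently, Q(γ) = Q(√70, √154))

Obviously Q(γ) ⊆ Q(√70, √154), and [Q(√70, √154):Q] = 4 (since 70, 154 are distinct squarefree integers > 1 with 10780 not a perfect square). To show equality we compute the minimal polynomial of γ. From γ = √70 + √154: γ^2 = 70 + 2√(10780) + 154 = 224 + 2√(10780), so γ^2 - 224 = 2√(10780); squaring, (γ^2 - 224)^2 = 4·10780, i.e. γ^4 - 448γ^2 + 50176 - 43120 = 0, i.e. γ^4 - 448γ^2 + 7056 = 0. So γ is a root of x^4 - 448x^2 + 7056. This polynomial is irreducible over Q: it has no rational root (each ±√70 ± √154 is irrational), and any factorization into two quadratics over Q would force √(10780) ∈ Q (pairing opposite roots) or √70, √154 ∈ Q (other pairings), all impossible. Hence [Q(γ):Q] = 4 = [Q(√70, √154):Q], so Q(γ) = Q(√70, √154).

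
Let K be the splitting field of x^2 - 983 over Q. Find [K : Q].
[K : Q] = 2

f(x) = x^2 - 983 factors as (x - √983)(x + √983). The splitting field is K = Q(√983). Since 983 is squarefree and > 1, it is not a perfect square, so x^2 - 983 is irreducible over Q and [Q(√983) : Q] = 2. Hence [K : Q] = 2.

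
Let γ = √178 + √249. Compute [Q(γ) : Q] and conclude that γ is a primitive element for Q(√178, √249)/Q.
[Q(γ) : Q] = 4 (equivalently, Q(γ) = Q(√178, √249))

Obviously Q(γ) ⊆ Q(√178, √249), and [Q(√178, √249):Q] = 4 (since 178, 249 are distinct squarefree integers > 1 with 44322 not a perfect square). To show equality we compute the minimal polynomial of γ. From γ = √178 + √249: γ^2 = 178 + 2√(44322) + 249 = 427 + 2√(44322), so γ^2 - 427 = 2√(44322); squaring, (γ^2 - 427)^2 = 4·44322, i.e. γ^4 - 854γ^2 + 182329 - 177288 = 0, i.e. γ^4 - 854γ^2 + 5041 = 0. So γ is a root of x^4 - 854x^2 + 5041. This polynomial is irreducible over Q: it has no rational root (each ±√178 ± √249 is irrational), and any factorization into two quadratics over Q would force √(44322) ∈ Q (pairing opposite roots) or √178, √249 ∈ Q (other pairings), all impossible. Hence [Q(γ):Q] = 4 = [Q(√178, √249):Q], so Q(γ) = Q(√178, √249).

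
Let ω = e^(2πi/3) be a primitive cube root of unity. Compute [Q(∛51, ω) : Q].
[Q(∛51, ω) : Q] = 6

[Q(∛51):Q] = 3 (min poly x^3 - 51, irreducible since 51 is not a perfect cube). [Q(ω):Q] = 2 (min poly x^2 + x + 1). Since Q(∛51) ⊂ R and ω ∉ R, we have ω ∉ Q(∛51), so x^2 + x + 1 remains irreducible over Q(∛51) and [Q(∛51, ω) : Q(∛51)] = 2. By the tower law, [Q(∛51, ω) : Q] = 3 · 2 = 6. (In fact Q(∛51, ω) is the splitting field of x^3 - 51 over Q.)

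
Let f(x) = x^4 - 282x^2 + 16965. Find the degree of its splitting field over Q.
[K : Q] = 4

Solving the quadratic in x^2: x^2 = (282 ± √(282^2 - 4·16965))/2 = (282 ± √11664)/2 = (282 ± 108)/2, giving x^2 = 87 or x^2 = 195. So f(x) = (x^2 - 87)(x^2 - 195) and the roots of f are ±√87, ±√195. Hence the splitting field is K = Q(√87, √195). Since 87 and 195 are distinct squarefree integers > 1, their product 16965 is not a perfect square, so √195 ∉ Q(√87). By the tower law [K:Q] = [Q(√87,√195):Q(√87)] · [Q(√87):Q] = 2 · 2 = 4.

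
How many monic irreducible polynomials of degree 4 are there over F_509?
There are 16780676370 monic irreducible polynomials of degree 4 over F_509

Each element of F_{509^4} that lies in no proper subfield is a root of exactly one monic irreducible of degree 4 over F_509, and each such polynomial has 4 distinct roots in F_{509^4}. By Möbius inversion the count is N_509(4) = (1/4) Σ_{d|4} μ(4/d) · 509^d = (1/4)(μ(4)·509^1 + μ(2)·509^2 + μ(1)·509^4) = 67122705480/4 = 16780676370.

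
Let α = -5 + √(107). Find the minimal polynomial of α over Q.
m_α(x) = x^2 + 10x - 82

From α + 5 = √(107), squaring gives (α + 5)^2 = 107, i.e. α^2 + 10α + 25 = 107, so α^2 + 10α - 82 = 0. The discriminant of x^2 + 10x - 82 is (10)^2 - 4·(-82) = 100 + 328 = 428, and 4·(107) is not a perfect square in Q since 107 is squarefree and ≠ 1. Hence x^2 + 10x - 82 is irreducible over Q and is the minimal polynomial of α.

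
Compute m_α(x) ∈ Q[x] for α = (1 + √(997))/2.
m_α(x) = x^2 - x - 249

From 2α - 1 = √(997), squaring gives (2α - 1)^2 = 997, i.e. 4α^2 - 4α + 1 = 997, so α^2 - α + (1 - 997)/4 = 0. Since 997 ≡ 1 (mod 4), (1 - 997)/4 = -249 ∈ Z. The polynomial x^2 - x - 249 has discriminant 1 - 4·(-249) = 997, which is not a perfect square in Q (d = 997 is squarefree and ≠ 1), so x^2 - x - 249 is irreducible over Q. It is the minimal polynomial of α.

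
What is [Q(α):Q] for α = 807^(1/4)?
[Q(α):Q] = 4

α is a root of x^4 - 807. By Eisenstein's criterion at the prime p = 3 (which divides the constant term 807 but p^2 = 9 does not, since 807 is squarefree), x^4 - 807 is irreducible over Q. Hence [Q(α):Q] = 4.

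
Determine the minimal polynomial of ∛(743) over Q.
m_α(x) = x^3 - 743

α satisfies α^3 = 743, so x^3 - 743 annihilates α. By the rational root test, a rational root p/q (in lowest terms) of x^3 - 743 would satisfy p^3 = 743 q^3, forcing q = 1 and p^3 = 743; but 743 is not a perfect cube, contradiction. A monic cubic over Q with no rational root is irreducible (any nontrivial factorization would include a linear factor). Hence x^3 - 743 is the minimal polynomial of α, and in particular [Q(α):Q] = 3.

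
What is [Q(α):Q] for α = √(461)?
[Q(α):Q] = 2

[Q(α):Q] equals the degree of the minimal polynomial of α. Here α^2 = 461 and x^2 - 461 is irreducible (d = 461 is squarefree, ≠ 1, hence not a square), so deg(m_α) = 2. Thus [Q(α):Q] = 2.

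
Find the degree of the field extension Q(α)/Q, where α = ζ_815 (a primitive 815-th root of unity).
[Q(α):Q] = 648

The minimal polynomial of ζ_815 over Q is the 815-th cyclotomic polynomial Φ_815(x), which is irreducible over Q and has degree φ(815) = 648. Hence [Q(α):Q] = φ(815) = 648.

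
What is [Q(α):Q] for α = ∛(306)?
[Q(α):Q] = 3

The minimal polynomial of α is x^3 - 306, irreducible over Q since 306 is not a perfect cube (so x^3 - 306 has no rational root). Hence [Q(α):Q] = deg(m_α) = 3.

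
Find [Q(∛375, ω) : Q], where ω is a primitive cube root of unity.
[Q(∛375, ω) : Q] = 6

[Q(∛375):Q] = 3 (min poly x^3 - 375, irreducible since 375 is not a perfect cube). [Q(ω):Q] = 2 (min poly x^2 + x + 1). Since Q(∛375) ⊂ R and ω ∉ R, we have ω ∉ Q(∛375), so x^2 + x + 1 remains irreducible over Q(∛375) and [Q(∛375, ω) : Q(∛375)] = 2. By the tower law, [Q(∛375, ω) : Q] = 3 · 2 = 6. (In fact Q(∛375, ω) is the splitting field of x^3 - 375 over Q.)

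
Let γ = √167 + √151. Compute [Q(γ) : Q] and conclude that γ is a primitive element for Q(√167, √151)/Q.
[Q(γ) : Q] = 4 (equivalently, Q(γ) = Q(√167, √151))

Obviously Q(γ) ⊆ Q(√167, √151), and [Q(√167, √151):Q] = 4 (since 167, 151 are distinct squarefree integers > 1 with 25217 not a perfect square). To show equality we compute the minimal polynomial of γ. From γ = √167 + √151: γ^2 = 167 + 2√(25217) + 151 = 318 + 2√(25217), so γ^2 - 318 = 2√(25217); squaring, (γ^2 - 318)^2 = 4·25217, i.e. γ^4 - 636γ^2 + 101124 - 100868 = 0, i.e. γ^4 - 636γ^2 + 256 = 0. So γ is a root of x^4 - 636x^2 + 256. This polynomial is irreducible over Q: it has no rational root (each ±√167 ± √151 is irrational), and any factorization into two quadratics over Q would force √(25217) ∈ Q (pairing opposite roots) or √167, √151 ∈ Q (other pairings), all impossible. Hence [Q(γ):Q] = 4 = [Q(√167, √151):Q], so Q(γ) = Q(√167, √151).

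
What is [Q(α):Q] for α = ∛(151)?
[Q(α):Q] = 3

The minimal polynomial of α is x^3 - 151, irreducible over Q since 151 is not a perfect cube (so x^3 - 151 has no rational root). Hence [Q(α):Q] = deg(m_α) = 3.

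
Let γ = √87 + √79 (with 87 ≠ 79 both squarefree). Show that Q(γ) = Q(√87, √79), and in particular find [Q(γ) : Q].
[Q(γ) : Q] = 4 (equivalently, Q(γ) = Q(√87, √79))

Obviously Q(γ) ⊆ Q(√87, √79), and [Q(√87, √79):Q] = 4 (since 87, 79 are distinct squarefree integers > 1 with 6873 not a perfect square). To show equality we compute the minimal polynomial of γ. From γ = √87 + √79: γ^2 = 87 + 2√(6873) + 79 = 166 + 2√(6873), so γ^2 - 166 = 2√(6873); squaring, (γ^2 - 166)^2 = 4·6873, i.e. γ^4 - 332γ^2 + 27556 - 27492 = 0, i.e. γ^4 - 332γ^2 + 64 = 0. So γ is a root of x^4 - 332x^2 + 64. This polynomial is irreducible over Q: it has no rational root (each ±√87 ± √79 is irrational), and any factorization into two quadratics over Q would force √(6873) ∈ Q (pairing opposite roots) or √87, √79 ∈ Q (other pairings), all impossible. Hence [Q(γ):Q] = 4 = [Q(√87, √79):Q], so Q(γ) = Q(√87, √79).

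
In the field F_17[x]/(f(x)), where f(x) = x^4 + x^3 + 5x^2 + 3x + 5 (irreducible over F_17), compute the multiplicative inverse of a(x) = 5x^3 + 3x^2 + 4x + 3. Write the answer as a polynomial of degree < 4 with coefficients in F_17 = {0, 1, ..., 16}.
a(x)^(-1) ≡ 13x^3 + 7x^2 + 6x + 12 (mod f(x))

Since f is irreducible over F_17, F_17[x]/(f) is a field and a(x) ≠ 0 has an inverse. Apply the extended Euclidean algorithm to f(x) and a(x) in F_17[x]: f(x) = (7x + 13)·a(x) + (6x^2 + 15x);  a(x) = (15x + 14)·(6x^2 + 15x) + (15x + 3);  (6x^2 + 15x) = (14x + 5)·(15x + 3) + (2). The last nonzero remainder is the constant 2 = gcd(f, a) in F_17. Back-substituting through the division chain expresses 2 = s(x)·a(x) + t(x)·f(x) with s(x) ≡ 9x^3 + 14x^2 + 12x + 7 (mod f), so (9x^3 + 14x^2 + 12x + 7)·a(x) ≡ 2 (mod f). Multiplying by 2^(-1) ≡ 9 in F_17 gives a(x)^(-1) ≡ 9·(9x^3 + 14x^2 + 12x + 7) ≡ 13x^3 + 7x^2 + 6x + 12 (mod f). Check: (5x^3 + 3x^2 + 4x + 3)·(13x^3 + 7x^2 + 6x + 12) = 14x^6 + 6x^5 + x^4 + 9x^3 + 13x^2 + 15x + 2 ≡ 1 (mod x^4 + x^3 + 5x^2 + 3x + 5).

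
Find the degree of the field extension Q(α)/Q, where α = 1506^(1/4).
[Q(α):Q] = 4

α is a root of x^4 - 1506. By Eisenstein's criterion at the prime p = 2 (which divides the constant term 1506 but p^2 = 4 does not, since 1506 is squarefree), x^4 - 1506 is irreducible over Q. Hence [Q(α):Q] = 4.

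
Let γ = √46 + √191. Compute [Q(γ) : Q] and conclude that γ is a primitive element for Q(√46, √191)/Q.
[Q(γ) : Q] = 4 (equivalently, Q(γ) = Q(√46, √191))

Obviously Q(γ) ⊆ Q(√46, √191), and [Q(√46, √191):Q] = 4 (since 46, 191 are distinct squarefree integers > 1 with 8786 not a perfect square). To show equality we compute the minimal polynomial of γ. From γ = √46 + √191: γ^2 = 46 + 2√(8786) + 191 = 237 + 2√(8786), so γ^2 - 237 = 2√(8786); squaring, (γ^2 - 237)^2 = 4·8786, i.e. γ^4 - 474γ^2 + 56169 - 35144 = 0, i.e. γ^4 - 474γ^2 + 21025 = 0. So γ is a root of x^4 - 474x^2 + 21025. This polynomial is irreducible over Q: it has no rational root (each ±√46 ± √191 is irrational), and any factorization into two quadratics over Q would force √(8786) ∈ Q (pairing opposite roots) or √46, √191 ∈ Q (other pairings), all impossible. Hence [Q(γ):Q] = 4 = [Q(√46, √191):Q], so Q(γ) = Q(√46, √191).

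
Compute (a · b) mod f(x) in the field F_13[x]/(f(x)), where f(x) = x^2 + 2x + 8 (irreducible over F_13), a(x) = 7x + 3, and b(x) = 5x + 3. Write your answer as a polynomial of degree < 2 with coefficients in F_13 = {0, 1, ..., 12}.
a · b ≡ 5x + 2 (mod f(x))

Multiply in F_13[x]: a(x)·b(x) = (7x + 3)·(5x + 3) = 9x^2 + 10x + 9. This has degree ≥ 2, so divide by f(x) over F_13: 9x^2 + 10x + 9 = (9)·(x^2 + 2x + 8) + (5x + 2). Hence a·b ≡ 5x + 2 (mod f). (F_13[x]/(f) is a field with 13^2 = 169 elements since f is irreducible of degree 2.)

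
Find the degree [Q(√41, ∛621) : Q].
[Q(√41, ∛621) : Q] = 6

Let L = Q(√41, ∛621). Since Q(√41) ⊂ L and [Q(√41):Q] = 2, the tower law gives 2 | [L:Q]. Likewise Q(∛621) ⊂ L with [Q(∛621):Q] = 3 (because 621 is not a perfect cube), so 3 | [L:Q]. As gcd(2,3) = 1, [L:Q] is divisible by 6. Conversely L is generated over Q by √41 and ∛621, so [L:Q] ≤ 2·3 = 6. Therefore [Q(√41, ∛621) : Q] = 6.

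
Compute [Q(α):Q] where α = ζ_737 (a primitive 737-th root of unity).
[Q(α):Q] = 660

The minimal polynomial of ζ_737 over Q is the 737-th cyclotomic polynomial Φ_737(x), which is irreducible over Q and has degree φ(737) = 660. Hence [Q(α):Q] = φ(737) = 660.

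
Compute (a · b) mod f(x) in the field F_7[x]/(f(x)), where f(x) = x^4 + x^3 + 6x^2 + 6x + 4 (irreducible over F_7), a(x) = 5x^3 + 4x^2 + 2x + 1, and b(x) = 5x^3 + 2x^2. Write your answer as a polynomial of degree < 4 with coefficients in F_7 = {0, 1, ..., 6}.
a · b ≡ x^3 + x^2 + 4x + 2 (mod f(x))

Multiply in F_7[x]: a(x)·b(x) = (5x^3 + 4x^2 + 2x + 1)·(5x^3 + 2x^2) = 4x^6 + 2x^5 + 4x^4 + 2x^3 + 2x^2. This has degree ≥ 4, so divide by f(x) over F_7: 4x^6 + 2x^5 + 4x^4 + 2x^3 + 2x^2 = (4x^2 + 5x + 3)·(x^4 + x^3 + 6x^2 + 6x + 4) + (x^3 + x^2 + 4x + 2). Hence a·b ≡ x^3 + x^2 + 4x + 2 (mod f). (F_7[x]/(f) is a field with 7^4 = 2401 elements since f is irreducible of degree 4.)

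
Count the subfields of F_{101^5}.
F_{101^5} has 2 subfields

The subfields of F_{p^n} are exactly the fields F_{p^d} for d | n (each is the fixed field of the unique index-d subgroup of Gal(F_{p^n}/F_p) ≅ Z/nZ). The divisors of n = 5 are {1, 5}, giving 2 subfields: F_{101^1}, F_{101^5}.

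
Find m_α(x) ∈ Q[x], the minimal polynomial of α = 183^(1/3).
m_α(x) = x^3 - 183

α satisfies α^3 = 183, so x^3 - 183 annihilates α. By the rational root test, a rational root p/q (in lowest terms) of x^3 - 183 would satisfy p^3 = 183 q^3, forcing q = 1 and p^3 = 183; but 183 is not a perfect cube, contradiction. A monic cubic over Q with no rational root is irreducible (any nontrivial factorization would include a linear factor). Hence x^3 - 183 is the minimal polynomial of α, and in particular [Q(α):Q] = 3.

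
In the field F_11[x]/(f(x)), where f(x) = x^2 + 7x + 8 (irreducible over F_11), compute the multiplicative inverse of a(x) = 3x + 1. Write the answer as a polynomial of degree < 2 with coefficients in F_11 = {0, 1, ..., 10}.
a(x)^(-1) ≡ x + 3 (mod f(x))

Since f is irreducible over F_11, F_11[x]/(f) is a field and a(x) ≠ 0 has an inverse. Apply the extended Euclidean algorithm to f(x) and a(x) in F_11[x]: f(x) = (4x + 1)·a(x) + (7). The last nonzero remainder is the constant 7 = gcd(f, a) in F_11. Back-substituting through the division chain expresses 7 = s(x)·a(x) + t(x)·f(x) with s(x) ≡ 7x + 10 (mod f), so (7x + 10)·a(x) ≡ 7 (mod f). Multiplying by 7^(-1) ≡ 8 in F_11 gives a(x)^(-1) ≡ 8·(7x + 10) ≡ x + 3 (mod f). Check: (3x + 1)·(x + 3) = 3x^2 + 10x + 3 ≡ 1 (mod x^2 + 7x + 8).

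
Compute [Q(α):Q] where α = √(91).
[Q(α):Q] = 2

[Q(α):Q] equals the degree of the minimal polynomial of α. Here α^2 = 91 and x^2 - 91 is irreducible (d = 91 is squarefree, ≠ 1, hence not a square), so deg(m_α) = 2. Thus [Q(α):Q] = 2.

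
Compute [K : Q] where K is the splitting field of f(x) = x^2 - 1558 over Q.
[K : Q] = 2

f(x) = x^2 - 1558 factors as (x - √1558)(x + √1558). The splitting field is K = Q(√1558). Since 1558 is squarefree and > 1, it is not a perfect square, so x^2 - 1558 is irreducible over Q and [Q(√1558) : Q] = 2. Hence [K : Q] = 2.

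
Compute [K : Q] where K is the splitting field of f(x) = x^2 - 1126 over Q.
[K : Q] = 2

f(x) = x^2 - 1126 factors as (x - √1126)(x + √1126). The splitting field is K = Q(√1126). Since 1126 is squarefree and > 1, it is not a perfect square, so x^2 - 1126 is irreducible over Q and [Q(√1126) : Q] = 2. Hence [K : Q] = 2.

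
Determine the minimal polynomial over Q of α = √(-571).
m_α(x) = x^2 + 571

α satisfies α^2 + 571 = 0, so x^2 + 571 annihilates α. Since d = -571 is squarefree and ≠ 1, it is not a perfect square in Q, so x^2 + 571 has no rational root and is therefore irreducible over Q (a degree-2 polynomial over a field is irreducible iff it has no root). Hence m_α(x) = x^2 + 571.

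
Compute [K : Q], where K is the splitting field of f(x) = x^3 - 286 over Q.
[K : Q] = 6

The roots of x^3 - 286 are ∛286, ω∛286, ω^2∛286 where ω = e^(2πi/3) is a primitive cube root of unity, so K = Q(∛286, ω). Now [Q(∛286):Q] = 3 (since 286 is not a perfect cube, x^3 - 286 is irreducible) and [Q(ω):Q] = 2. Both 2 and 3 divide [K:Q], and [K:Q] ≤ 3·2 = 6, so [K:Q] = 6. (Equivalently: Q(∛286) ⊂ R but ω ∉ R, so [K : Q(∛286)] = 2.)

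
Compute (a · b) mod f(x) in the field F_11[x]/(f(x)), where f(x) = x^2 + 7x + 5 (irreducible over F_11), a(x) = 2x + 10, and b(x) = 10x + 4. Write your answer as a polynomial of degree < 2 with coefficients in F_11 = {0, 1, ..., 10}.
a · b ≡ x + 6 (mod f(x))

Multiply in F_11[x]: a(x)·b(x) = (2x + 10)·(10x + 4) = 9x^2 + 9x + 7. This has degree ≥ 2, so divide by f(x) over F_11: 9x^2 + 9x + 7 = (9)·(x^2 + 7x + 5) + (x + 6). Hence a·b ≡ x + 6 (mod f). (F_11[x]/(f) is a field with 11^2 = 121 elements since f is irreducible of degree 2.)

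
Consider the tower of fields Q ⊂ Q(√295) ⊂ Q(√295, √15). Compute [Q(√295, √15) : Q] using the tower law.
[Q(√295, √15) : Q] = 4

[Q(√295):Q] = 2 (min poly x^2 - 295, irreducible since 295 is squarefree > 1). For the top step, suppose √15 ∈ Q(√295), say √15 = c + d√295 with c, d ∈ Q. Squaring: 15 = c^2 + 295d^2 + 2cd√295. Since √295 ∉ Q this forces 2cd = 0. If d = 0 then √15 = c ∈ Q, contradicting 15 squarefree > 1. If c = 0 then 15 = 295d^2, so 295·15 = (295d)^2 is a perfect square in Q — but 295·15 = 4425 is not a perfect square (since 295 and 15 are distinct squarefree integers). Contradiction. Hence √15 ∉ Q(√295), so x^2 - 15 stays irreducible over Q(√295) and [Q(√295, √15) : Q(√295)] = 2. By the tower law, [Q(√295, √15) : Q] = 2 · 2 = 4.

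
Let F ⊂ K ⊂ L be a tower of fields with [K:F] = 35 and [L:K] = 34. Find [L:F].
[L:F] = 1190

The tower law says that for any tower of field extensions F ⊂ K ⊂ L with finite degrees, [L:F] = [L:K] · [K:F]. Here this gives [L:F] = 34 · 35 = 1190.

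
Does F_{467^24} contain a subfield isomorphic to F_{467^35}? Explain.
No: F_{467^35} is not a subfield of F_{467^24}

F_{p^m} embeds in F_{p^n} iff m | n. Here 35 ∤ 24 (since 24 = 0·35 + 24 with remainder 24 ≠ 0), so F_{467^35} is not a subfield of F_{467^24}. Equivalently: if it were, the tower law would give 35 = [F_{467^35}:F_467] dividing [F_{467^24}:F_467] = 24, contradiction.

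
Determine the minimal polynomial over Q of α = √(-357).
m_α(x) = x^2 + 357

α satisfies α^2 + 357 = 0, so x^2 + 357 annihilates α. Since d = -357 is squarefree and ≠ 1, it is not a perfect square in Q, so x^2 + 357 has no rational root and is therefore irreducible over Q (a degree-2 polynomial over a field is irreducible iff it has no root). Hence m_α(x) = x^2 + 357.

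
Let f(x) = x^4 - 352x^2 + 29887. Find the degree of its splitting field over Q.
[K : Q] = 4

Solving the quadratic in x^2: x^2 = (352 ± √(352^2 - 4·29887))/2 = (352 ± √4356)/2 = (352 ± 66)/2, giving x^2 = 143 or x^2 = 209. So f(x) = (x^2 - 143)(x^2 - 209) and the roots of f are ±√143, ±√209. Hence the splitting field is K = Q(√143, √209). Since 143 and 209 are distinct squarefree integers > 1, their product 29887 is not a perfect square, so √209 ∉ Q(√143). By the tower law [K:Q] = [Q(√143,√209):Q(√143)] · [Q(√143):Q] = 2 · 2 = 4.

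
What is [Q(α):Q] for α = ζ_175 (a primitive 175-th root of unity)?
[Q(α):Q] = 120

The minimal polynomial of ζ_175 over Q is the 175-th cyclotomic polynomial Φ_175(x), which is irreducible over Q and has degree φ(175) = 120. Hence [Q(α):Q] = φ(175) = 120.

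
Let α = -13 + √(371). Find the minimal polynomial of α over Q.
m_α(x) = x^2 + 26x - 202

From α + 13 = √(371), squaring gives (α + 13)^2 = 371, i.e. α^2 + 26α + 169 = 371, so α^2 + 26α - 202 = 0. The discriminant of x^2 + 26x - 202 is (26)^2 - 4·(-202) = 676 + 808 = 1484, and 4·(371) is not a perfect square in Q since 371 is squarefree and ≠ 1. Hence x^2 + 26x - 202 is irreducible over Q and is the minimal polynomial of α.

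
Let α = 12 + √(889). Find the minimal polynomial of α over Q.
m_α(x) = x^2 - 24x - 745

From α - 12 = √(889), squaring gives (α - 12)^2 = 889, i.e. α^2 - 24α + 144 = 889, so α^2 - 24α - 745 = 0. The discriminant of x^2 - 24x - 745 is (-24)^2 - 4·(-745) = 576 + 2980 = 3556, and 4·(889) is not a perfect square in Q since 889 is squarefree and ≠ 1. Hence x^2 - 24x - 745 is irreducible over Q and is the minimal polynomial of α.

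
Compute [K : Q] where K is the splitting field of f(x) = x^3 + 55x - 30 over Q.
[K : Q] = 6

By the rational root test, any rational root of the monic integer polynomial f(x) = x^3 + 55x - 30 must be an integer dividing the constant term -30, i.e. one of ±{1, 2, 3, 5, 6, 10, 15, 30}. Evaluating: f(1) = 26, f(-1) = -86, f(2) = 88, f(-2) = -148, f(3) = 162, f(-3) = -222, f(5) = 370, f(-5) = -430, f(6) = 516, f(-6) = -576, f(10) = 1520, f(-10) = -1580, f(15) = 4170, f(-15) = -4230, f(30) = 28620, f(-30) = -28680; none is 0, so f has no rational root and is therefore irreducible over Q (a cubic with no linear factor over a field is irreducible). For an irreducible cubic, the Galois group is A_3 or S_3 according as the discriminant disc(f) = -4a^3 - 27b^2 = -4·(55)^3 - 27·(-30)^2 = -689800 is or is not a square in Q. Here disc(f) = -689800 is not a perfect square in Q, so the Galois group of f over Q is not contained in A_3 and must be all of S_3. The splitting field has degree |S_3| = 6 over Q, so [K : Q] = 6.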